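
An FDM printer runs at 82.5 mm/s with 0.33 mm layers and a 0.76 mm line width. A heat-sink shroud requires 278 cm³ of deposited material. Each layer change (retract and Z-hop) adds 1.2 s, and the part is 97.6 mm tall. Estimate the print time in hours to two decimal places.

3.83 hours

Line area = 0.33 × 0.76, so 0.2508 mm².
Total extruded path = 278000/0.2508 = 1108453 mm.
Extrusion time: 1108453 / 82.5 → 13435.8 s.
Number of layers: 97.6 / 0.33 → 296 (rounded up).
Non-print overhead = 296 × 1.2, so 355.2 s.
Altogether 13435.8 + 355.2 = 13791 s, i.e. 3.83 hours.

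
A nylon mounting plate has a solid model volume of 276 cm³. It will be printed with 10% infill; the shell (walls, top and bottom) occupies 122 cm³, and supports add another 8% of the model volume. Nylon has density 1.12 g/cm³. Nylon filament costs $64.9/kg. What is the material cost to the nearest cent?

Infill region = 276 − 122 = 154 cm³.
Infill volume: 0.10 × 154 → 15.4 cm³.
Support = 0.08 × 276 = 22.08 cm³.
Deposited volume = 122 + 15.4 + 22.08, so 159.48 cm³.
Mass = 159.48 × 1.12, so 178.6176 g.
At $64.9/kg: 178.6176/1000 × 64.9 = $11.59.

$11.59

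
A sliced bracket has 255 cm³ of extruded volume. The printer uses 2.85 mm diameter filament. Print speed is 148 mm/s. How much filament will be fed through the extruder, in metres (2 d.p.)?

Cross-section of 2.85 mm filament: π·(2.85/2)² = 6.3794 mm².
L = 255000 mm³ / 6.3794 mm² = 39972.41 mm, i.e. 39.97 m.

39.97 m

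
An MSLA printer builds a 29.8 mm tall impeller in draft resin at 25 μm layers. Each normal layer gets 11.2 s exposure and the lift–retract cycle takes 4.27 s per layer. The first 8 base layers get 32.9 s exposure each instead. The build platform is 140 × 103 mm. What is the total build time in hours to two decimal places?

5.17 hours

Layers = ⌈29.8/0.025⌉ = 1192.
Bottom layers = 8 × (32.9 + 4.27), so 297.36 s.
Normal layers = 1184 × (11.2 + 4.27), so 18316.48 s.
Sum: 297.36 + 18316.48 = 18613.84 s → 5.17 hours.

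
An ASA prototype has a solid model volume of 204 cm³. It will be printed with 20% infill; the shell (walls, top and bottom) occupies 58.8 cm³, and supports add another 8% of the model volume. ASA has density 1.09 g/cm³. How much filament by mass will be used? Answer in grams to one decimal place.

Infill region = 204 − 58.8, so 145.2 cm³.
Infill volume = 0.20 × 145.2 = 29.04 cm³.
Support = 0.08 × 204 = 16.32 cm³.
Total printed volume = 58.8 + 29.04 + 16.32 = 104.16 cm³.
Mass = 104.16 × 1.09 = 113.5344 g.

113.5 g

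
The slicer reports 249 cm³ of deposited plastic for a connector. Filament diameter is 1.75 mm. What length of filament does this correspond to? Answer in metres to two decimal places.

103.52 m

Cross-section of 1.75 mm filament: π·(1.75/2)² = 2.4053 mm².
Length = 249 cm³ / 2.4053 mm² = 249000 / 2.4053 = 103521.39 mm = 103.52 m.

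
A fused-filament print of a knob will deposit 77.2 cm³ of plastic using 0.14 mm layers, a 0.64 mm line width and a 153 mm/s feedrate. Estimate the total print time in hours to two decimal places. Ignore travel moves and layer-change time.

Line area = 0.14 × 0.64, so 0.0896 mm².
Total extruded path = 77200/0.0896 = 861607.1 mm.
Time extruding = 861607.1 / 153 = 5631.4 s.
In the requested units: 5631.4 s = 1.56 hours.

1.56 hours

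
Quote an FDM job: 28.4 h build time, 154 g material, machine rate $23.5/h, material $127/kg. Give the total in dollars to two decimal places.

Machine cost = 23.5 × 28.4 = $667.40.
Material cost: 127 × 154/1000 → $19.558.
Total = 667.40 + 19.558 = 686.958 ≈ $686.96.

$686.96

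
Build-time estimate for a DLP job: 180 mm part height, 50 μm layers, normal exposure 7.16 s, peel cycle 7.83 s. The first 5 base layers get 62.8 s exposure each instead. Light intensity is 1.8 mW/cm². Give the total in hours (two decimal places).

15.07 hours

Layers = ⌈180/0.05⌉ = 3600.
Burn-in layers: 5 × (62.8 + 7.83) → 353.15 s.
Normal layers = 3595 × (7.16 + 7.83) = 53889.05 s.
Sum: 353.15 + 53889.05 = 54242.2 s → 15.07 hours.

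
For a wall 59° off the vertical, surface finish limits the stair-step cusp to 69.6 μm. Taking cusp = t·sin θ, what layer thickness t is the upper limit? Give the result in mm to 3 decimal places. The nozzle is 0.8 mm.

0.081 mm

sin(59°) = 0.8572; t_max = 0.0696/0.8572 = 0.081 mm.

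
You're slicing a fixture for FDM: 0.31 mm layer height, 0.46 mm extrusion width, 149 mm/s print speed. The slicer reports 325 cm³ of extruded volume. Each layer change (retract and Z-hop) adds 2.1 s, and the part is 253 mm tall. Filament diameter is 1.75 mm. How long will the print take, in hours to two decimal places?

4.73 hours

Line area = 0.31 × 0.46, so 0.1426 mm².
Total extruded path = 325000/0.1426 = 2279102.4 mm.
Time extruding: 2279102.4 / 149 → 15296 s.
Layer count = ceil(253 / 0.31) = 817.
Layer-change overhead = 817 × 2.1, so 1715.7 s.
Altogether 15296 + 1715.7 = 17011.7 s, i.e. 4.73 hours.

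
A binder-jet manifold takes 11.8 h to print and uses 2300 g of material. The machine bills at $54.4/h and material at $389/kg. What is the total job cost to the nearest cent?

$1536.62

Time charge = 54.4 × 11.8, so $641.92.
Feedstock cost = 389 × 2300/1000, so $894.70.
Total = 641.92 + 894.70 = $1536.62.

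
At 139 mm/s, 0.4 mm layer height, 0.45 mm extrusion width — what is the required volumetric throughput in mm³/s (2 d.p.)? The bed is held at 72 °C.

25.02

Extrusion cross-section: 0.4 × 0.45 → 0.18 mm².
Q = v·A = 139 × 0.18 = 25.02 mm³/s.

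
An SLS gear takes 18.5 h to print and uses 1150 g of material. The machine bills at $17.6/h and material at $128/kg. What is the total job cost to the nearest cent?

Machine cost: 17.6 × 18.5 → $325.60.
Material cost: 128 × 1150/1000 → $147.20.
Job cost: 325.60 + 147.20 = $472.80.

$472.80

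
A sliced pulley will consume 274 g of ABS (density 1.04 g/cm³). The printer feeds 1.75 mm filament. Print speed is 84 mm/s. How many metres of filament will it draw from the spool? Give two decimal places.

Volume = 274 g / 1.04 g·cm⁻³ = 263.4615 cm³ = 263461.5 mm³.
A = π r² = π × 0.875² = 2.4053 mm².
L = V/A = 263461.5/2.4053 = 109533.74 mm → 109.53 m.

109.53 m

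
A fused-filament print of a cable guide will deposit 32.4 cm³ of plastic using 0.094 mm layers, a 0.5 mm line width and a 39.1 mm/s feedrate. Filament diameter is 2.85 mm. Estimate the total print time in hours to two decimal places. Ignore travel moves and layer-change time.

4.90 hours

Line area: 0.094 × 0.5 → 0.047 mm².
Toolpath length = 32.4 cm³ / 0.047 mm² = 32400 / 0.047 = 689361.7 mm.
Time extruding: 689361.7 / 39.1 → 17630.7 s.
17630.7 s = 4.90 hours.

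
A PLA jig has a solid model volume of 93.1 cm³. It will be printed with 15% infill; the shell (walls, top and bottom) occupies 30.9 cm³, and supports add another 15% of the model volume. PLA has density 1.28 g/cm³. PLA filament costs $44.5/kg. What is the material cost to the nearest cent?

$3.09

Volume inside the shell: 93.1 − 30.9 → 62.2 cm³.
Infill volume = 0.15 × 62.2 = 9.33 cm³.
Support = 0.15 × 93.1, so 13.965 cm³.
Deposited volume = 30.9 + 9.33 + 13.965, so 54.195 cm³.
Mass = 54.195 × 1.28, so 69.3696 g.
Cost = 69.3696 g / 1000 × $44.5/kg = $3.09.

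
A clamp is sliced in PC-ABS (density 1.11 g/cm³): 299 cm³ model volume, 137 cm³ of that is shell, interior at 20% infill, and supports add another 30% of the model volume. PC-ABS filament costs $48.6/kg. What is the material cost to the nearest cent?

$13.98

Volume inside the shell: 299 − 137 → 162 cm³.
Deposited infill: 0.20 × 162 → 32.4 cm³.
Support = 0.30 × 299 = 89.7 cm³.
Total extruded = 137 + 32.4 + 89.7, so 259.1 cm³.
Mass = 259.1 × 1.11, so 287.601 g.
Cost = 287.601 g / 1000 × $48.6/kg = $13.98.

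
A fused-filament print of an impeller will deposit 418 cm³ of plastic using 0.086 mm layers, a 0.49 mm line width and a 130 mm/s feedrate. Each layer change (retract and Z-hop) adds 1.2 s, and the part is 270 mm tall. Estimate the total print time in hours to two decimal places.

Bead cross-section: 0.086 × 0.49 → 0.04214 mm².
Path length: 418000 mm³ / 0.04214 mm² → 9919316.6 mm.
Extrusion time = 9919316.6 / 130 = 76302.4 s.
Number of layers: 270 / 0.086 → 3140 (rounded up).
Z-hop total = 3140 × 1.2, so 3768 s.
Altogether 76302.4 + 3768 = 80070.4 s, i.e. 22.24 hours.

22.24 hours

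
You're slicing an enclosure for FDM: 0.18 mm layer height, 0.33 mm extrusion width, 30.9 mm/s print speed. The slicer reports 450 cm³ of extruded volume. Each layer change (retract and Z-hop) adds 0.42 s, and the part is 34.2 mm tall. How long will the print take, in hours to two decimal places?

68.12 hours

Bead cross-section = 0.18 × 0.33, so 0.0594 mm².
Path length: 450000 mm³ / 0.0594 mm² → 7575757.6 mm.
Time extruding: 7575757.6 / 30.9 → 245170.1 s.
Layer count = ceil(34.2 / 0.18) = 190.
Z-hop total: 190 × 0.42 → 79.8 s.
Total = 245170.1 + 79.8 = 245249.9 s = 68.12 hours.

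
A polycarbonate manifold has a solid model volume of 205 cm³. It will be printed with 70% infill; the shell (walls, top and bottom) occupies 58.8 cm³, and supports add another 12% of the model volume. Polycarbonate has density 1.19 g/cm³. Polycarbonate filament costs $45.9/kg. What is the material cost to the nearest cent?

Volume inside the shell = 205 − 58.8, so 146.2 cm³.
Infill volume = 0.70 × 146.2, so 102.34 cm³.
Support: 0.12 × 205 → 24.6 cm³.
Total extruded = 58.8 + 102.34 + 24.6, so 185.74 cm³.
Mass = 185.74 × 1.19, so 221.0306 g.
At $45.9/kg: 221.0306/1000 × 45.9 = $10.15.

$10.15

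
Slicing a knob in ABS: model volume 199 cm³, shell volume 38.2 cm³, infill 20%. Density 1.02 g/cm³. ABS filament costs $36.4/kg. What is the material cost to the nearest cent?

$2.61

Infill region = 199 − 38.2 = 160.8 cm³.
Deposited infill = 0.20 × 160.8, so 32.16 cm³.
Total printed volume = 38.2 + 32.16, so 70.36 cm³.
Mass = 70.36 × 1.02, so 71.7672 g.
Cost = 71.7672 g / 1000 × $36.4/kg = $2.61.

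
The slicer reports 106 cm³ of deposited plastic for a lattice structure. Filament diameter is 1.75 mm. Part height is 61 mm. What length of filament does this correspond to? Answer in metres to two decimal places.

Filament cross-section = π × (1.75/2)² = 2.4053 mm².
L = 106000 mm³ / 2.4053 mm² = 44069.35 mm, i.e. 44.07 m.

44.07 m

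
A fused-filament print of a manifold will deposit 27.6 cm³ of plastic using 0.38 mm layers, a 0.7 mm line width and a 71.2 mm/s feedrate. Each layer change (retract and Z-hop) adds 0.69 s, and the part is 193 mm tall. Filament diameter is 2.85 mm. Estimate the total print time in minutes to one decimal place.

Extrusion cross-section = 0.38 × 0.7, so 0.266 mm².
Path length: 27600 mm³ / 0.266 mm² → 103759.4 mm.
Extrusion time = 103759.4 / 71.2 = 1457.3 s.
Layers = ⌈193/0.38⌉ = 508.
Layer-change overhead: 508 × 0.69 → 350.52 s.
Altogether 1457.3 + 350.52 = 1807.82 s, i.e. 30.1 minutes.

30.1 minutes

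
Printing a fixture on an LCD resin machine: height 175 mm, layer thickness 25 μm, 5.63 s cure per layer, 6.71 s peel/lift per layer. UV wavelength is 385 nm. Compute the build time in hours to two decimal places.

23.99 hours

Number of layers: 175 / 0.025 → 7000 (rounded up).
Cycle time = 5.63 + 6.71 = 12.34 s.
Total = 7000 × 12.34 = 86380 s = 23.99 hours.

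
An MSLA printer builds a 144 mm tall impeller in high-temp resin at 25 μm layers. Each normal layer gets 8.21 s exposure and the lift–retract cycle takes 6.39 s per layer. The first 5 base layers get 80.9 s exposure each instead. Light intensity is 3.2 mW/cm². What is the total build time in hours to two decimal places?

23.46 hours

Layers = ⌈144/0.025⌉ = 5760.
Burn-in layers = 5 × (80.9 + 6.39) = 436.45 s.
Remaining layers = 5755 × (8.21 + 6.39) = 84023 s.
Sum: 436.45 + 84023 = 84459.45 s → 23.46 hours.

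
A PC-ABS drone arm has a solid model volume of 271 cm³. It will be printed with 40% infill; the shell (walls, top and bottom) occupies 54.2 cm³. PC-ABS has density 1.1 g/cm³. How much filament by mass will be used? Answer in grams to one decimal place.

Interior volume: 271 − 54.2 → 216.8 cm³.
Infill volume: 0.40 × 216.8 → 86.72 cm³.
Total extruded = 54.2 + 86.72 = 140.92 cm³.
Mass = 140.92 × 1.1 = 155.012 g.

155.0 g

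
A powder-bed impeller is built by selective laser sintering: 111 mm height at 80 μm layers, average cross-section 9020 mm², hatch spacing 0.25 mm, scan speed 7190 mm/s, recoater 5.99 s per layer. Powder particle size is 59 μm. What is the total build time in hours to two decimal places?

4.24 hours

Layer count = ceil(111 / 0.08) = 1388.
Per-layer scan distance = 9020 / 0.25 = 36080 mm.
Per-layer scan time = 36080 / 7190 = 5.0181 s.
Time per layer: 5.0181 + 5.99 → 11.0081 s.
Build time = 1388 × 11.0081 = 15279.2428 s = 4.24 hours.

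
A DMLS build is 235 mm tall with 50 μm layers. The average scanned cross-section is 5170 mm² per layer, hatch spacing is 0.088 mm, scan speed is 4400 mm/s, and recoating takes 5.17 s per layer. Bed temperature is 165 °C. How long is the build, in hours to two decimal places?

24.18 hours

Layers = ⌈235/0.05⌉ = 4700.
Per-layer scan distance = 5170 / 0.088, so 58750 mm.
Per-layer scan time = 58750 / 4400 = 13.3523 s.
Per-layer time: 13.3523 + 5.17 → 18.5223 s.
Total: 4700 × 18.5223 s = 87054.81 s → 24.18 hours.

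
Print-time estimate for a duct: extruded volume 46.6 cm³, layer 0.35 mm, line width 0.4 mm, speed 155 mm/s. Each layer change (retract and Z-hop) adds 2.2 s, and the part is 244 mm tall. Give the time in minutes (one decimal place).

Extrusion cross-section = 0.35 × 0.4 = 0.14 mm².
Total extruded path = 46600/0.14 = 332857.1 mm.
Extrusion time: 332857.1 / 155 → 2147.5 s.
Layer count = ceil(244 / 0.35) = 698.
Non-print overhead = 698 × 2.2 = 1535.6 s.
Total = 2147.5 + 1535.6 = 3683.1 s = 61.4 minutes.

61.4 minutes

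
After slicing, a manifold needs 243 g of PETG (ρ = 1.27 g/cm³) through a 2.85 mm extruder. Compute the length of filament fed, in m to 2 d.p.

29.99 m

Extruded volume: 243/1.27 = 191.3386 cm³ (191338.6 mm³).
Filament cross-section = π × (2.85/2)² = 6.3794 mm².
Length = 191338.6 / 6.3794 = 29993.2 mm = 29.99 m.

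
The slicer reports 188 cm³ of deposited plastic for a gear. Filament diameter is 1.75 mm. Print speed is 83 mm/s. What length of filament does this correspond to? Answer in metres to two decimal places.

78.16 m

Cross-section of 1.75 mm filament: π·(1.75/2)² = 2.4053 mm².
L = 188000 mm³ / 2.4053 mm² = 78160.73 mm, i.e. 78.16 m.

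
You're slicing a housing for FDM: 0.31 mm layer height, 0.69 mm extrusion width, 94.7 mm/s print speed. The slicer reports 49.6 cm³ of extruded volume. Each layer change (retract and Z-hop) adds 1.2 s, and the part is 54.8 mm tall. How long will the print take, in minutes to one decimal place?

Bead cross-section = 0.31 × 0.69, so 0.2139 mm².
Path length: 49600 mm³ / 0.2139 mm² → 231884.1 mm.
Print-move time = 231884.1 / 94.7 = 2448.6 s.
Layer count = ceil(54.8 / 0.31) = 177.
Non-print overhead = 177 × 1.2 = 212.4 s.
Total = 2448.6 + 212.4 = 2661 s = 44.4 minutes.

44.4 minutes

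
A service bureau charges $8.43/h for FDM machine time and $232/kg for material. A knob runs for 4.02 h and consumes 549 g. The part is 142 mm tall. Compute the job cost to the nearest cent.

$161.26

Machine cost = 8.43 × 4.02 = $33.8886.
Material charge = 232 × 549/1000 = $127.368.
Job cost: 33.8886 + 127.368 = 161.2566 ≈ $161.26.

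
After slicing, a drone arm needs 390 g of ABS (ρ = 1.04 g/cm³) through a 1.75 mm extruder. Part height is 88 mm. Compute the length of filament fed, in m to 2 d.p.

Volume = 390 g / 1.04 g·cm⁻³ = 375 cm³ = 375000 mm³.
A = π r² = π × 0.875² = 2.4053 mm².
Length = 375000 / 2.4053 = 155905.71 mm = 155.91 m.

155.91 m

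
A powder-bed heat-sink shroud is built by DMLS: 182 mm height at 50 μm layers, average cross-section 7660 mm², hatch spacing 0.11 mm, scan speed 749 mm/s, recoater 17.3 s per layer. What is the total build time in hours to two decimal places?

111.50 hours

Number of layers: 182 / 0.05 → 3640 (rounded up).
Scan path per layer = 7660 / 0.11 = 69636.4 mm.
Scan time per layer = 69636.4 / 749 = 92.9725 s.
Layer cycle: 92.9725 + 17.3 → 110.2725 s.
Build time = 3640 × 110.2725 = 401391.9 s = 111.50 hours.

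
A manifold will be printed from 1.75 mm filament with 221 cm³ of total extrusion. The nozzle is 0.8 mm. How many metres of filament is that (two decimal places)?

A = π r² = π × 0.875² = 2.4053 mm².
Length = 221 cm³ / 2.4053 mm² = 221000 / 2.4053 = 91880.43 mm = 91.88 m.

91.88 m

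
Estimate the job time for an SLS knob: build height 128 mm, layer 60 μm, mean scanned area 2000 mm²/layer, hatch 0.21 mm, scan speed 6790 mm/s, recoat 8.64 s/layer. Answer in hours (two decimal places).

Number of layers: 128 / 0.06 → 2134 (rounded up).
Per-layer scan distance: 2000 / 0.21 → 9523.8 mm.
Laser time per layer = 9523.8 / 6790, so 1.4026 s.
Layer cycle: 1.4026 + 8.64 → 10.0426 s.
Build time = 2134 × 10.0426 = 21430.9084 s = 5.95 hours.

5.95 hours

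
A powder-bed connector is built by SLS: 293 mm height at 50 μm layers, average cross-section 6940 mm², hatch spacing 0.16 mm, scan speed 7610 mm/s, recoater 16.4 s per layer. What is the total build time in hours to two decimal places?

Layer count = ceil(293 / 0.05) = 5860.
Scan path per layer: 6940 / 0.16 → 43375 mm.
Per-layer scan time = 43375 / 7610, so 5.6997 s.
Per-layer time = 5.6997 + 16.4 = 22.0997 s.
5860 layers × 22.0997 s/layer = 129504.242 s, i.e. 35.97 hours.

35.97 hours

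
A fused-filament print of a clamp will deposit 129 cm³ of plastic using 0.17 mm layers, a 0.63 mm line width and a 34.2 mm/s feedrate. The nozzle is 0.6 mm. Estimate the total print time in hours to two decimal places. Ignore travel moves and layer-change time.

Extrusion cross-section: 0.17 × 0.63 → 0.1071 mm².
Total extruded path = 129000/0.1071 = 1204481.8 mm.
Time extruding = 1204481.8 / 34.2, so 35218.8 s.
In the requested units: 35218.8 s = 9.78 hours.

9.78 hours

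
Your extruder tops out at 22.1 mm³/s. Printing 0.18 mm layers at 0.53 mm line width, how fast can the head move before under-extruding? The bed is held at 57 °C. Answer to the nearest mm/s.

232 mm/s

A = 0.18 × 0.53 = 0.0954 mm².
Max speed = 22.1 / 0.0954 = 231.66 ≈ 232 mm/s.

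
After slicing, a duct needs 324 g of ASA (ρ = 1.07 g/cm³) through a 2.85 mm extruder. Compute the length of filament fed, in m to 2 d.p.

Volume = 324 g / 1.07 g·cm⁻³ = 302.8037 cm³ = 302803.7 mm³.
Cross-section of 2.85 mm filament: π·(2.85/2)² = 6.3794 mm².
L = V/A = 302803.7/6.3794 = 47465.86 mm → 47.47 m.

47.47 m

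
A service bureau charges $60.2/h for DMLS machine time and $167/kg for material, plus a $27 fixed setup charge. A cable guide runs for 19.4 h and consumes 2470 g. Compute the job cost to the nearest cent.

$1607.37

Machine cost = 60.2 × 19.4, so $1167.88.
Material charge: 167 × 2470/1000 → $412.49.
Total = 1167.88 + 412.49 + 27 = $1607.37.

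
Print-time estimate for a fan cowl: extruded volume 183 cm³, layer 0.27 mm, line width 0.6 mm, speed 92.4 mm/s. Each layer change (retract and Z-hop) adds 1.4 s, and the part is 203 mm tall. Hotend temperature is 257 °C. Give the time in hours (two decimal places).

3.69 hours

Line area = 0.27 × 0.6 = 0.162 mm².
Toolpath length = 183 cm³ / 0.162 mm² = 183000 / 0.162 = 1129629.6 mm.
Extrusion time = 1129629.6 / 92.4, so 12225.4 s.
Layers = ⌈203/0.27⌉ = 752.
Non-print overhead = 752 × 1.4 = 1052.8 s.
Altogether 12225.4 + 1052.8 = 13278.2 s, i.e. 3.69 hours.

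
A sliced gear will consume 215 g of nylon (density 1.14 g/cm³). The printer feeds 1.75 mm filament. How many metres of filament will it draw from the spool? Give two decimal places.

78.41 m

Volume = 215 g / 1.14 g·cm⁻³ = 188.5965 cm³ = 188596.5 mm³.
Filament cross-section = π × (1.75/2)² = 2.4053 mm².
L = V/A = 188596.5/2.4053 = 78408.72 mm → 78.41 m.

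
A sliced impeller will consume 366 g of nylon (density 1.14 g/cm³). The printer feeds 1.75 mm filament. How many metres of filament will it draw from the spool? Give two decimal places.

Volume = 366 g / 1.14 g·cm⁻³ = 321.0526 cm³ = 321052.6 mm³.
Filament cross-section = π × (1.75/2)² = 2.4053 mm².
L = V/A = 321052.6/2.4053 = 133477.15 mm → 133.48 m.

133.48 m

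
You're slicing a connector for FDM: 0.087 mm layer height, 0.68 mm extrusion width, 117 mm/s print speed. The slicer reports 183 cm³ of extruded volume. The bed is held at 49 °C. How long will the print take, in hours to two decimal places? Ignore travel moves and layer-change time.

7.34 hours

Bead cross-section = 0.087 × 0.68 = 0.05916 mm².
Toolpath length = 183 cm³ / 0.05916 mm² = 183000 / 0.05916 = 3093306.3 mm.
Extrusion time = 3093306.3 / 117 = 26438.5 s.
26438.5 s = 7.34 hours.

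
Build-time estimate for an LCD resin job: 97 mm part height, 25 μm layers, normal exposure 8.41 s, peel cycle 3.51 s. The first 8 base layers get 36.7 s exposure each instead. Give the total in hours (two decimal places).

Layers = ⌈97/0.025⌉ = 3880.
Bottom layers: 8 × (36.7 + 3.51) → 321.68 s.
Regular layers = 3872 × (8.41 + 3.51), so 46154.24 s.
Sum: 321.68 + 46154.24 = 46475.92 s → 12.91 hours.

12.91 hours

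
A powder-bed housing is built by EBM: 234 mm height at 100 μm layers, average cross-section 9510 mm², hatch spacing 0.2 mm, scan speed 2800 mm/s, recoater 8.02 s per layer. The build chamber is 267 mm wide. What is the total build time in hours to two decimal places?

16.25 hours

Layer count = ceil(234 / 0.1) = 2340.
Per-layer scan distance = 9510 / 0.2 = 47550 mm.
Beam time per layer: 47550 / 2800 → 16.9821 s.
Time per layer: 16.9821 + 8.02 → 25.0021 s.
Build time = 2340 × 25.0021 = 58504.914 s = 16.25 hours.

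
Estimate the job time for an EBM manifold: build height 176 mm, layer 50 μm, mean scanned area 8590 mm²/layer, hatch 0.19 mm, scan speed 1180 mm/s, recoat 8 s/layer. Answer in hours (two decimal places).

45.28 hours

Layer count = ceil(176 / 0.05) = 3520.
Scan path per layer: 8590 / 0.19 → 45210.5 mm.
Per-layer scan time = 45210.5 / 1180, so 38.314 s.
Time per layer = 38.314 + 8, so 46.314 s.
Build time = 3520 × 46.314 = 163025.28 s = 45.28 hours.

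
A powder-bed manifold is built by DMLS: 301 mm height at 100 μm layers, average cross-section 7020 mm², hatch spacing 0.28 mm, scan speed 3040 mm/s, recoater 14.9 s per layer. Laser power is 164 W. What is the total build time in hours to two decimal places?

19.35 hours

Layers = ⌈301/0.1⌉ = 3010.
Hatch length per layer = 7020 / 0.28, so 25071.4 mm.
Per-layer scan time = 25071.4 / 3040 = 8.2472 s.
Per-layer time = 8.2472 + 14.9, so 23.1472 s.
Build time = 3010 × 23.1472 = 69673.072 s = 19.35 hours.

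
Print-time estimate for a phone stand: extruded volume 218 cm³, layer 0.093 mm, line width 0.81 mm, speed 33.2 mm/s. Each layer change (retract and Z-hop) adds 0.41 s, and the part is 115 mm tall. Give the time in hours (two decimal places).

24.35 hours

Line area = 0.093 × 0.81 = 0.07533 mm².
Total extruded path = 218000/0.07533 = 2893933.4 mm.
Print-move time: 2893933.4 / 33.2 → 87166.7 s.
Number of layers: 115 / 0.093 → 1237 (rounded up).
Z-hop total: 1237 × 0.41 → 507.17 s.
Total = 87166.7 + 507.17 = 87673.87 s = 24.35 hours.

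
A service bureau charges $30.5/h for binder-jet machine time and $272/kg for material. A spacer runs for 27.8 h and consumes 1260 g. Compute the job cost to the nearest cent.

$1190.62

Time charge = 30.5 × 27.8 = $847.90.
Material cost = 272 × 1260/1000 = $342.72.
Job cost: 847.90 + 342.72 = $1190.62.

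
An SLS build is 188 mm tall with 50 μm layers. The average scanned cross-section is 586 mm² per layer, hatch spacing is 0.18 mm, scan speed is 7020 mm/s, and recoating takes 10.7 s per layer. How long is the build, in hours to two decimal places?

Number of layers: 188 / 0.05 → 3760 (rounded up).
Per-layer scan distance: 586 / 0.18 → 3255.6 mm.
Per-layer scan time: 3255.6 / 7020 → 0.4638 s.
Layer cycle = 0.4638 + 10.7 = 11.1638 s.
Build time = 3760 × 11.1638 = 41975.888 s = 11.66 hours.

11.66 hours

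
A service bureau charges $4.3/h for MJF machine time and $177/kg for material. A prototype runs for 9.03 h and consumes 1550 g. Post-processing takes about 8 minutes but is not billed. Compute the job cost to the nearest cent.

$313.18

Time charge: 4.3 × 9.03 → $38.829.
Material cost = 177 × 1550/1000, so $274.35.
Total = 38.829 + 274.35 = 313.179 ≈ $313.18.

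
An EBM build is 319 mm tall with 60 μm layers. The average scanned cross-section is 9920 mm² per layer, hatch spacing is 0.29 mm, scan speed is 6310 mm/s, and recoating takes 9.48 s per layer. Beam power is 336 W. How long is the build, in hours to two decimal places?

Number of layers: 319 / 0.06 → 5317 (rounded up).
Scan path per layer = 9920 / 0.29 = 34206.9 mm.
Beam time per layer = 34206.9 / 6310, so 5.4211 s.
Per-layer time = 5.4211 + 9.48 = 14.9011 s.
5317 layers × 14.9011 s/layer = 79229.1487 s, i.e. 22.01 hours.

22.01 hours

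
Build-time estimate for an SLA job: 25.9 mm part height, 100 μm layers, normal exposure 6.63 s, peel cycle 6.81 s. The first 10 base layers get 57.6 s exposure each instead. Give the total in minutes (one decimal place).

Layer count = ceil(25.9 / 0.1) = 259.
Burn-in layers: 10 × (57.6 + 6.81) → 644.1 s.
Remaining layers = 249 × (6.63 + 6.81) = 3346.56 s.
Sum: 644.1 + 3346.56 = 3990.66 s → 66.5 minutes.

66.5 minutes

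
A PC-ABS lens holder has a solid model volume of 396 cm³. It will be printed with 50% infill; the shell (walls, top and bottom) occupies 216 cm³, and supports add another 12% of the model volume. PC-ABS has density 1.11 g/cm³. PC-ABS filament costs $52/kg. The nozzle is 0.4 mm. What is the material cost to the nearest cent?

$20.41

Interior volume = 396 − 216, so 180 cm³.
Infill deposited = 0.50 × 180, so 90 cm³.
Support: 0.12 × 396 → 47.52 cm³.
Deposited volume = 216 + 90 + 47.52 = 353.52 cm³.
Mass = 353.52 × 1.11 = 392.4072 g.
Cost = 392.4072 g / 1000 × $52/kg = $20.41.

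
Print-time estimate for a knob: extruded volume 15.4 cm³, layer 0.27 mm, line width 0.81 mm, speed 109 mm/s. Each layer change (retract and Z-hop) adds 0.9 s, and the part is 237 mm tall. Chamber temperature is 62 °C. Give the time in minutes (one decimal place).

Line area = 0.27 × 0.81 = 0.2187 mm².
Path length: 15400 mm³ / 0.2187 mm² → 70416.1 mm.
Extrusion time = 70416.1 / 109 = 646 s.
Layer count = ceil(237 / 0.27) = 878.
Z-hop total = 878 × 0.9 = 790.2 s.
Total = 646 + 790.2 = 1436.2 s = 23.9 minutes.

23.9 minutes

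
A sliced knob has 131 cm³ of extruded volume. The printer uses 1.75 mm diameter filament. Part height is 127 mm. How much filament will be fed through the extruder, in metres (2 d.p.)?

A = π r² = π × 0.875² = 2.4053 mm².
Length = 131 cm³ / 2.4053 mm² = 131000 / 2.4053 = 54463.06 mm = 54.46 m.

54.46 m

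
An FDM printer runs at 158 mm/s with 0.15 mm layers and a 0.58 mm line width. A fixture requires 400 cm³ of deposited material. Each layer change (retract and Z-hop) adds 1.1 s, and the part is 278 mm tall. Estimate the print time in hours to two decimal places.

8.65 hours

Extrusion cross-section = 0.15 × 0.58 = 0.087 mm².
Total extruded path = 400000/0.087 = 4597701.1 mm.
Extrusion time = 4597701.1 / 158, so 29099.4 s.
Number of layers: 278 / 0.15 → 1854 (rounded up).
Z-hop total = 1854 × 1.1 = 2039.4 s.
Total = 29099.4 + 2039.4 = 31138.8 s = 8.65 hours.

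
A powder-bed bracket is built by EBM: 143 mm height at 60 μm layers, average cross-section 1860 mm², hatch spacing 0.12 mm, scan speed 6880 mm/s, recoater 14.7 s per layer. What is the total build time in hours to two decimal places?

11.23 hours

Layer count = ceil(143 / 0.06) = 2384.
Hatch length per layer = 1860 / 0.12 = 15500 mm.
Per-layer scan time = 15500 / 6880, so 2.2529 s.
Layer cycle = 2.2529 + 14.7 = 16.9529 s.
Total: 2384 × 16.9529 s = 40415.7136 s → 11.23 hours.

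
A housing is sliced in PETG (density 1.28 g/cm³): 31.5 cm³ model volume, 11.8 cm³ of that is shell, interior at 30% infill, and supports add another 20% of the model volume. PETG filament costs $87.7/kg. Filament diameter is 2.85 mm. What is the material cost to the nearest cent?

Interior volume: 31.5 − 11.8 → 19.7 cm³.
Deposited infill = 0.30 × 19.7 = 5.91 cm³.
Support: 0.20 × 31.5 → 6.3 cm³.
Deposited volume = 11.8 + 5.91 + 6.3, so 24.01 cm³.
Mass = 24.01 × 1.28 = 30.7328 g.
At $87.7/kg: 30.7328/1000 × 87.7 = $2.70.

$2.70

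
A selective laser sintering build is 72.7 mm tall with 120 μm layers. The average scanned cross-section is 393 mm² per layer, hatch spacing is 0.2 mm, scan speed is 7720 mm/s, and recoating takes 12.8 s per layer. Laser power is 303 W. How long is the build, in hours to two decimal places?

2.20 hours

Layers = ⌈72.7/0.12⌉ = 606.
Per-layer scan distance = 393 / 0.2 = 1965 mm.
Scan time per layer = 1965 / 7720, so 0.2545 s.
Per-layer time: 0.2545 + 12.8 → 13.0545 s.
Total: 606 × 13.0545 s = 7911.027 s → 2.20 hours.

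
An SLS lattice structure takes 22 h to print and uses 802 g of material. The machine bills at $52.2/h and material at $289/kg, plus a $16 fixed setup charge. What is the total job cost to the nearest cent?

$1396.18

Machine-time cost = 52.2 × 22 = $1148.40.
Feedstock cost: 289 × 802/1000 → $231.778.
Adding setup: 1148.40 + 231.778 + 16 → 1396.178 ≈ $1396.18.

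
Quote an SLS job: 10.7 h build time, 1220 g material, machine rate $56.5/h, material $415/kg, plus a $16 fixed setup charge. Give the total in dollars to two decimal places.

Machine-time cost: 56.5 × 10.7 → $604.55.
Material cost: 415 × 1220/1000 → $506.30.
Total = 604.55 + 506.30 + 16 = $1126.85.

$1126.85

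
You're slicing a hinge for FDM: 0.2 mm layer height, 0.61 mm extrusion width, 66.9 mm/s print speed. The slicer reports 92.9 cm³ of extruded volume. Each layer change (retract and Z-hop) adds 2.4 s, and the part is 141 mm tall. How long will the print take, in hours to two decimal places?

Bead cross-section = 0.2 × 0.61 = 0.122 mm².
Total extruded path = 92900/0.122 = 761475.4 mm.
Extrusion time = 761475.4 / 66.9 = 11382.3 s.
Layer count = ceil(141 / 0.2) = 705.
Non-print overhead = 705 × 2.4 = 1692 s.
Total = 11382.3 + 1692 = 13074.3 s = 3.63 hours.

3.63 hours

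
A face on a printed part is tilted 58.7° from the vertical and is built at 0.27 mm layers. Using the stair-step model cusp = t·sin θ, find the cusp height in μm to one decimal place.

230.7 μm

Cusp = layer height × sin(58.7°) = 0.27 × 0.8545 = 0.230715 mm = 230.7 μm.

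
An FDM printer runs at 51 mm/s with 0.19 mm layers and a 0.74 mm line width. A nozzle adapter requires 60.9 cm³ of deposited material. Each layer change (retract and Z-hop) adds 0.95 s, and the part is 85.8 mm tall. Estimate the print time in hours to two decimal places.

2.48 hours

Extrusion cross-section = 0.19 × 0.74 = 0.1406 mm².
Total extruded path = 60900/0.1406 = 433143.7 mm.
Print-move time: 433143.7 / 51 → 8493 s.
Layers = ⌈85.8/0.19⌉ = 452.
Z-hop total = 452 × 0.95 = 429.4 s.
Total = 8493 + 429.4 = 8922.4 s = 2.48 hours.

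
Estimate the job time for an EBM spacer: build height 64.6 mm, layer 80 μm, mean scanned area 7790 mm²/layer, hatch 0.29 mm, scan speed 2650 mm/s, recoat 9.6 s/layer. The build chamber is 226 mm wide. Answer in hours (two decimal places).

4.43 hours

Layers = ⌈64.6/0.08⌉ = 808.
Scan path per layer = 7790 / 0.29, so 26862.1 mm.
Scan time per layer: 26862.1 / 2650 → 10.1366 s.
Time per layer = 10.1366 + 9.6, so 19.7366 s.
Build time = 808 × 19.7366 = 15947.1728 s = 4.43 hours.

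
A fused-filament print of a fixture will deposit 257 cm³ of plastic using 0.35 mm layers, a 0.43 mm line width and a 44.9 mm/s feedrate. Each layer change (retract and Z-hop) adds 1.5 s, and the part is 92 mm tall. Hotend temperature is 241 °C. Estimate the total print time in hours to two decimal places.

10.67 hours

Bead cross-section = 0.35 × 0.43, so 0.1505 mm².
Path length: 257000 mm³ / 0.1505 mm² → 1707641.2 mm.
Time extruding = 1707641.2 / 44.9, so 38032.1 s.
Layer count = ceil(92 / 0.35) = 263.
Layer-change overhead = 263 × 1.5, so 394.5 s.
Altogether 38032.1 + 394.5 = 38426.6 s, i.e. 10.67 hours.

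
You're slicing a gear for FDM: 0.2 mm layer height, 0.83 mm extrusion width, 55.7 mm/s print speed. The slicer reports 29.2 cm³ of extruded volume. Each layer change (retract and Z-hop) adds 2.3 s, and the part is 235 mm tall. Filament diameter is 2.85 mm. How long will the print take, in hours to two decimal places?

1.63 hours

Line area: 0.2 × 0.83 → 0.166 mm².
Toolpath length = 29.2 cm³ / 0.166 mm² = 29200 / 0.166 = 175903.6 mm.
Print-move time: 175903.6 / 55.7 → 3158.1 s.
Number of layers: 235 / 0.2 → 1175 (rounded up).
Non-print overhead = 1175 × 2.3 = 2702.5 s.
Total = 3158.1 + 2702.5 = 5860.6 s = 1.63 hours.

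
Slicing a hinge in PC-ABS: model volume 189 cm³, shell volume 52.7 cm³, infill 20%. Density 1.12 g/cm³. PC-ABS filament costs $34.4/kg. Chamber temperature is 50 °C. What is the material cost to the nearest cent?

Infill region = 189 − 52.7 = 136.3 cm³.
Infill deposited = 0.20 × 136.3 = 27.26 cm³.
Total extruded: 52.7 + 27.26 → 79.96 cm³.
Mass: 79.96 × 1.12 → 89.5552 g.
Cost = 89.5552 g / 1000 × $34.4/kg = $3.08.

$3.08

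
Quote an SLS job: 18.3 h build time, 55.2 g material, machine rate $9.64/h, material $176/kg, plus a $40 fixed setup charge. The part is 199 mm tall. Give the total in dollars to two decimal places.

Machine-time cost = 9.64 × 18.3 = $176.412.
Material charge = 176 × 55.2/1000, so $9.7152.
Adding setup: 176.412 + 9.7152 + 40 → 226.1272 ≈ $226.13.

$226.13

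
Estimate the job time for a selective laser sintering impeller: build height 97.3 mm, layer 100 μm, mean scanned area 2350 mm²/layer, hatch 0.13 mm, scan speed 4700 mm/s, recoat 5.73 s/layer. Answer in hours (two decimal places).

2.59 hours

Number of layers: 97.3 / 0.1 → 973 (rounded up).
Hatch length per layer = 2350 / 0.13 = 18076.9 mm.
Scan time per layer: 18076.9 / 4700 → 3.8461 s.
Time per layer: 3.8461 + 5.73 → 9.5761 s.
973 layers × 9.5761 s/layer = 9317.5453 s, i.e. 2.59 hours.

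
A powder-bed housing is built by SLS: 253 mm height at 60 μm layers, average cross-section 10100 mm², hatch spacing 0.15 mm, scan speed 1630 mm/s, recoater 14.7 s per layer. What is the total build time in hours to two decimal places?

65.61 hours

Layers = ⌈253/0.06⌉ = 4217.
Hatch length per layer: 10100 / 0.15 → 67333.3 mm.
Laser time per layer: 67333.3 / 1630 → 41.3088 s.
Per-layer time: 41.3088 + 14.7 → 56.0088 s.
4217 layers × 56.0088 s/layer = 236189.1096 s, i.e. 65.61 hours.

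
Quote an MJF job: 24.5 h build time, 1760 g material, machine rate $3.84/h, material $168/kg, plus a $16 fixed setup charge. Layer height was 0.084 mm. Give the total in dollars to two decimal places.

$405.76

Time charge: 3.84 × 24.5 → $94.08.
Material charge: 168 × 1760/1000 → $295.68.
Total = 94.08 + 295.68 + 16 = $405.76.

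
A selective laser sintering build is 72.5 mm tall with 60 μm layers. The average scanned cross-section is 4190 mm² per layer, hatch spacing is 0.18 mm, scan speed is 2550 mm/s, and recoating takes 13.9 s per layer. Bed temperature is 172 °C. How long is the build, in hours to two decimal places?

7.73 hours

Layers = ⌈72.5/0.06⌉ = 1209.
Scan path per layer: 4190 / 0.18 → 23277.8 mm.
Scan time per layer: 23277.8 / 2550 → 9.1285 s.
Layer cycle: 9.1285 + 13.9 → 23.0285 s.
Total: 1209 × 23.0285 s = 27841.4565 s → 7.73 hours.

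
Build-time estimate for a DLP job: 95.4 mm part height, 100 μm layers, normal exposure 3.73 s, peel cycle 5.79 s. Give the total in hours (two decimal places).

2.52 hours

Number of layers: 95.4 / 0.1 → 954 (rounded up).
Cycle time: 3.73 + 5.79 → 9.52 s.
Total = 954 × 9.52 = 9082.08 s = 2.52 hours.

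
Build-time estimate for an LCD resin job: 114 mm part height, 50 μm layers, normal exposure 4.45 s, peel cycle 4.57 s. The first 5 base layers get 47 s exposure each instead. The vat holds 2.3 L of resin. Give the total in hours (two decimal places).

Layers = ⌈114/0.05⌉ = 2280.
Base layers = 5 × (47 + 4.57), so 257.85 s.
Regular layers: 2275 × (4.45 + 4.57) → 20520.5 s.
Total = 257.85 + 20520.5 = 20778.35 s = 5.77 hours.

5.77 hours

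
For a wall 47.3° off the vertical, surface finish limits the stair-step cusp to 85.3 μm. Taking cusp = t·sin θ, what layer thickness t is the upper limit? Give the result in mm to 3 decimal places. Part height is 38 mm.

0.116 mm

t = h_c / sin θ = 0.0853 / 0.7349 = 0.116 mm.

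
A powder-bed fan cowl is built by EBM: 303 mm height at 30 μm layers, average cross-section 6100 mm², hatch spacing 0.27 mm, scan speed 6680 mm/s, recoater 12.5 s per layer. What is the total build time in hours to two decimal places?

Layer count = ceil(303 / 0.03) = 10100.
Hatch length per layer = 6100 / 0.27, so 22592.6 mm.
Scan time per layer: 22592.6 / 6680 → 3.3821 s.
Per-layer time: 3.3821 + 12.5 → 15.8821 s.
Build time = 10100 × 15.8821 = 160409.21 s = 44.56 hours.

44.56 hours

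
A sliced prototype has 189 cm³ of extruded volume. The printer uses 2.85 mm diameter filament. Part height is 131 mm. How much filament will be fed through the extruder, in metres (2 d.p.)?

29.63 m

A = π r² = π × 1.425² = 6.3794 mm².
Length = 189 cm³ / 6.3794 mm² = 189000 / 6.3794 = 29626.61 mm = 29.63 m.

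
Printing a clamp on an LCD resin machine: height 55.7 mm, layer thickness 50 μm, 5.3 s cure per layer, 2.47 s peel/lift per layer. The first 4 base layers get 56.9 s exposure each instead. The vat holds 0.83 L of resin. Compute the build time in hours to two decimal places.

Layers = ⌈55.7/0.05⌉ = 1114.
Bottom layers = 4 × (56.9 + 2.47) = 237.48 s.
Remaining layers = 1110 × (5.3 + 2.47), so 8624.7 s.
Total = 237.48 + 8624.7 = 8862.18 s = 2.46 hours.

2.46 hours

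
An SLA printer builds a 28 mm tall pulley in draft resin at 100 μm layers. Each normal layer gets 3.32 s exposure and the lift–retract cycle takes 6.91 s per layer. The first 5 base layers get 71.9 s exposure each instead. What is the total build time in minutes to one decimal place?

53.5 minutes

Layer count = ceil(28 / 0.1) = 280.
Bottom layers = 5 × (71.9 + 6.91), so 394.05 s.
Remaining layers = 275 × (3.32 + 6.91), so 2813.25 s.
Sum: 394.05 + 2813.25 = 3207.3 s → 53.5 minutes.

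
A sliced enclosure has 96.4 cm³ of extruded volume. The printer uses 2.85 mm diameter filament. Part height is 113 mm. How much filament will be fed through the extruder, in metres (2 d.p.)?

15.11 m

Filament cross-section = π × (2.85/2)² = 6.3794 mm².
Length = 96.4 cm³ / 6.3794 mm² = 96400 / 6.3794 = 15111.14 mm = 15.11 m.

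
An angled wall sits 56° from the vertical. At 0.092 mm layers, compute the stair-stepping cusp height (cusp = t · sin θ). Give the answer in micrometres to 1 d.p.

h_c = t·sin θ = 0.092 × 0.8290 = 0.076268 mm (76.3 μm).

76.3 μm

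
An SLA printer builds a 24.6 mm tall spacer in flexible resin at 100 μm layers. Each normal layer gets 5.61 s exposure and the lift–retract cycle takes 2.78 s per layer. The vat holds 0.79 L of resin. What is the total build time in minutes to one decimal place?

34.4 minutes

Layers = ⌈24.6/0.1⌉ = 246.
Per-layer time: 5.61 + 2.78 → 8.39 s.
Total = 246 × 8.39 = 2063.94 s = 34.4 minutes.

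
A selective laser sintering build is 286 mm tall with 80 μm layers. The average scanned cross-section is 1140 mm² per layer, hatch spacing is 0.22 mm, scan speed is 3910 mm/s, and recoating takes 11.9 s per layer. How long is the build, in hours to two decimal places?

Layers = ⌈286/0.08⌉ = 3575.
Scan path per layer = 1140 / 0.22, so 5181.8 mm.
Scan time per layer = 5181.8 / 3910, so 1.3253 s.
Layer cycle: 1.3253 + 11.9 → 13.2253 s.
3575 layers × 13.2253 s/layer = 47280.4475 s, i.e. 13.13 hours.

13.13 hours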